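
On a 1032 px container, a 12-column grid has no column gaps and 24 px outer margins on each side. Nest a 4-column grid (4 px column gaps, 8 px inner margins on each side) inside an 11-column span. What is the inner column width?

218.5 px

Inside the margins: 1032 − 48 = 984 px.
984 / 12 = 82 px per column.
11-column span = 11·82 = 902 px.
Inner content = 902 − 2·8 = 886 px.
4d + 3·4 = 886 → 4d = 874 → d = 218.5 px.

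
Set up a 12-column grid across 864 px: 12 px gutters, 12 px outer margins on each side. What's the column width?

59 px

Inside the margins: 864 − 24 = 840 px.
Subtracting 11 gutters of 12 leaves 708 for 12 columns, so c = 59 px.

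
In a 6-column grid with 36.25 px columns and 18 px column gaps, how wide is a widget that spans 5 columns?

5-column span = 5·36.25 + 4·18 = 253.25 px.

253.25 px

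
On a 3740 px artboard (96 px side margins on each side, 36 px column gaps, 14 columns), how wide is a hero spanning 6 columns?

1500 px

Inside the margins: 3740 − 192 = 3548 px.
14 columns + 13 column gaps: 14c + 13·36 = 3548.
14c = 3548 − 468 = 3080, so c = 220 px.
Span of 6: 6·220 + 5·36 = 1320 + 180 = 1500 px.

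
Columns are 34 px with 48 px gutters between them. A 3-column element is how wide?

3 columns plus 2 gutters: 102 + 96 = 198 px.

198 px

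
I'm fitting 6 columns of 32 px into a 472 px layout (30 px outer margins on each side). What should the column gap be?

44 px

Subtract both margins: 472 − 2·30 = 412 px.
6 columns take 6·32 = 192 px; remaining 220 splits into 5 column gaps.
g = 220 / 5 = 44 px.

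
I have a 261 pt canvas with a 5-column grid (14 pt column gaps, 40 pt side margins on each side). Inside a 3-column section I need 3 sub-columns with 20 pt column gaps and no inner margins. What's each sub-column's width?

Outer content = 261 − 2·40 = 181 pt.
5c + 4·14 = 181 → 5c = 125 → c = 25 pt.
3 columns plus 2 column gaps: 75 + 28 = 103 pt.
Subtracting 2 column gaps of 20 leaves 63 for 3 columns, so d = 21 pt.

21 pt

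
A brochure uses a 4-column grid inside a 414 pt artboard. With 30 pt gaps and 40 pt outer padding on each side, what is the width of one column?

61 pt

Content width = 414 − 2·40 = 334 pt.
Subtracting 3 gaps of 30 leaves 244 for 4 columns, so c = 61 pt.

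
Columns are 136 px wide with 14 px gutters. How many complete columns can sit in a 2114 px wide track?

14 columns

Each extra column adds 136 + 14 = 150 px.
(2114 + 14) / 150 = 14.19, so 14 columns fit.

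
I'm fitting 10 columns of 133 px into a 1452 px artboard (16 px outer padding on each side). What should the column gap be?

10 px

Take off 32 px of margins, leaving 1420 px.
Columns use 1330 px, leaving 90 px across 9 column gaps = 10 px each.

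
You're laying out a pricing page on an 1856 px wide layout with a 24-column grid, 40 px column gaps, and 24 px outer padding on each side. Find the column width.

Subtract both margins: 1856 − 2·24 = 1808 px.
24 columns + 23 column gaps: 24c + 23·40 = 1808.
24c = 1808 − 920 = 888, so c = 37 px.

37 px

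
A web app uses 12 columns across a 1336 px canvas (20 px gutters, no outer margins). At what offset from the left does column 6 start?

1336 − 11·20 = 1116; ÷12 gives c = 93 px.
No margin, so column 6 starts at 5·(column + gutter) = 5·113 = 565 px.

565 px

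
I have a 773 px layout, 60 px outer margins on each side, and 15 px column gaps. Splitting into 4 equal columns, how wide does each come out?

Content width = 773 − 2·60 = 653 px.
Subtracting 3 column gaps of 15 leaves 608 for 4 columns, so c = 152 px.

152 px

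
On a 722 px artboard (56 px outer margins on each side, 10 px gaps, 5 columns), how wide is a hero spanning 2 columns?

Subtract both margins: 722 − 2·56 = 610 px.
Subtracting 4 gaps of 10 leaves 570 for 5 columns, so c = 114 px.
Span of 2: 2·114 + 1·10 = 228 + 10 = 238 px.

238 px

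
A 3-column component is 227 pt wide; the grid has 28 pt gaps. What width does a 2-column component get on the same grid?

142 pt

Subtracting 2 gaps of 28 leaves 171 for 3 columns, so c = 57 pt.
2-column span = 2·57 + 1·28 = 142 pt.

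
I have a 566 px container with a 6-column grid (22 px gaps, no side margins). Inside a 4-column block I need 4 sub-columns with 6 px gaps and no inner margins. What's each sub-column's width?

88 px

Subtracting 5 gaps of 22 leaves 456 for 6 columns, so c = 76 px.
Span of 4: 4·76 + 3·22 = 304 + 66 = 370 px.
4 columns + 3 gaps: 4d + 3·6 = 370.
4d = 370 − 18 = 352, so d = 88 px.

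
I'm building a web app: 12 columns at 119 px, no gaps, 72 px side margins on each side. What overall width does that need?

1572 px

Canvas = 2·72 + 12·119 = 144 + 1428 = 1572 px.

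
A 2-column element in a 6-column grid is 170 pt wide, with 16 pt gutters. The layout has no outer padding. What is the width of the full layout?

542 pt

2 columns + 1 gutter: 2c + 1·16 = 170.
2c = 170 − 16 = 154, so c = 77 pt.
Layout = 6·77 + 5·16 = 462 + 80 = 542 pt.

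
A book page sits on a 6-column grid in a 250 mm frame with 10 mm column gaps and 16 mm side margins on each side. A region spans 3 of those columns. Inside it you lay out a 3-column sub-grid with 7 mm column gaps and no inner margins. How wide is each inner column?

30 mm

Subtract both margins: 250 − 2·16 = 218 mm.
Subtracting 5 column gaps of 10 leaves 168 for 6 columns, so c = 28 mm.
Span of 3: 3·28 + 2·10 = 84 + 20 = 104 mm.
104 − 2·7 = 90; ÷3 gives d = 30 mm.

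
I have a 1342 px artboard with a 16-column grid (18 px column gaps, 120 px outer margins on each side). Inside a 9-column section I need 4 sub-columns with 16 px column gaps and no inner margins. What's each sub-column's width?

Subtract both margins: 1342 − 2·120 = 1102 px.
16 columns + 15 column gaps: 16c + 15·18 = 1102.
16c = 1102 − 270 = 832, so c = 52 px.
9-column span = 9·52 + 8·18 = 612 px.
Subtracting 3 column gaps of 16 leaves 564 for 4 columns, so d = 141 px.

141 px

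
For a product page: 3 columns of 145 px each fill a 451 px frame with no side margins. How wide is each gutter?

Columns use 435 px, leaving 16 px across 2 gutters = 8 px each.

8 px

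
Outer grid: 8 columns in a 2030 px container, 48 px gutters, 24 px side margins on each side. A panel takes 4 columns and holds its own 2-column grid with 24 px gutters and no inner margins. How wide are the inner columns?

471.5 px

Subtract both margins: 2030 − 2·24 = 1982 px.
1982 − 7·48 = 1646; ÷8 gives c = 205.75 px.
Span of 4: 4·205.75 + 3·48 = 823 + 144 = 967 px.
967 − 1·24 = 943; ÷2 gives d = 471.5 px.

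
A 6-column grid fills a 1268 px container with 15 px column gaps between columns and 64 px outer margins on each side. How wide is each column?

Subtract both margins: 1268 − 2·64 = 1140 px.
6 columns + 5 column gaps: 6c + 5·15 = 1140.
6c = 1140 − 75 = 1065, so c = 177.5 px.

177.5 px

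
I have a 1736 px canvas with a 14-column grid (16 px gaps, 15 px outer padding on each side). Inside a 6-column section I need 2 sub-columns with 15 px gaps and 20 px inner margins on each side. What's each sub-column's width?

Outer content = 1736 − 2·15 = 1706 px.
1706 − 13·16 = 1498; ÷14 gives c = 107 px.
6 columns plus 5 gaps: 642 + 80 = 722 px.
Inner content = 722 − 2·20 = 682 px.
682 − 1·15 = 667; ÷2 gives d = 333.5 px.

333.5 px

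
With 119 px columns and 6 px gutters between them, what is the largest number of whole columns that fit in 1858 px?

14 columns

Each extra column adds 119 + 6 = 125 px.
(1858 + 6) / 125 = 14.91, so 14 columns fit.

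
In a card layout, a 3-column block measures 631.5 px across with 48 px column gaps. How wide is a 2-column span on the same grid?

405 px

Subtracting 2 column gaps of 48 leaves 535.5 for 3 columns, so c = 178.5 px.
2 columns plus 1 column gap: 357 + 48 = 405 px.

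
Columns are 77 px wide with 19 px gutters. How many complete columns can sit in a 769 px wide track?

8 columns

k columns need k·77 + (k−1)·19 = k·96 − 19.
k·96 − 19 ≤ 769 → k ≤ 788 / 96 ≈ 8.21, so k = 8.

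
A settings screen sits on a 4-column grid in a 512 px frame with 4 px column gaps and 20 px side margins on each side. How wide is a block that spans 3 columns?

Inside the margins: 512 − 40 = 472 px.
472 − 3·4 = 460; ÷4 gives c = 115 px.
3-column span = 3·115 + 2·4 = 353 px.

353 px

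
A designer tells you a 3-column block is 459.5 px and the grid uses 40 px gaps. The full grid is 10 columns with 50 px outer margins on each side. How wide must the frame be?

1725 px

Subtracting 2 gaps of 40 leaves 379.5 for 3 columns, so c = 126.5 px.
Adding margins, columns and gutters: 100 + 1265 + 360 = 1725 px.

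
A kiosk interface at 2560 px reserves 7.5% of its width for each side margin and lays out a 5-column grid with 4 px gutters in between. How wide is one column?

2560 × (1 − 2·7.5%) = 2560 × 85% = 2176 px for the columns.
5 columns + 4 gutters: 5c + 4·4 = 2176.
5c = 2176 − 16 = 2160, so c = 432 px.

432 px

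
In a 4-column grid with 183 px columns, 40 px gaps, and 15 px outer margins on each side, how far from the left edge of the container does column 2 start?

Each column+gutter stride is 223 px; 1 of them past the 15 px margin is 15 + 223 = 238 px.

238 px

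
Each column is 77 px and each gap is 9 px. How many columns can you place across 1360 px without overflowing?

15 columns: 15·77 + 14·9 = 1281 px ≤ 1360.
16 columns: 1367 px > 1360. So 15.

15 columns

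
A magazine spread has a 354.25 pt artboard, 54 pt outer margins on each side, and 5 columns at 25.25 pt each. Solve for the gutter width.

30 pt

Take off 108 pt of margins, leaving 246.25 pt.
5·25.25 + 4g = 246.25 → 4g = 120 → g = 30 pt.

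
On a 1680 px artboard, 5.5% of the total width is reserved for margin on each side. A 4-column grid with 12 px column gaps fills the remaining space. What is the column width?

1680 × (1 − 2·5.5%) = 1680 × 89% = 1495.2 px for the columns.
4c + 3·12 = 1495.2 → 4c = 1459.2 → c = 364.8 px.

364.8 px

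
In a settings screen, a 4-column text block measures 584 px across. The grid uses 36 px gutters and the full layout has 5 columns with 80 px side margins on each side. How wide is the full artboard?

Subtracting 3 gutters of 36 leaves 476 for 4 columns, so c = 119 px.
Artboard = 2·80 + 5·119 + 4·36 = 160 + 595 + 144 = 899 px.

899 px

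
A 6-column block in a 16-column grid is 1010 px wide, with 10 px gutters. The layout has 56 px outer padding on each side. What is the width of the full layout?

2822 px

Subtracting 5 gutters of 10 leaves 960 for 6 columns, so c = 160 px.
Adding margins, columns and gutters: 112 + 2560 + 150 = 2822 px.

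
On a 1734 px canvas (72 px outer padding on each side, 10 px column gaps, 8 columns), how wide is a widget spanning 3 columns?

Take off 144 px of margins, leaving 1590 px.
Subtracting 7 column gaps of 10 leaves 1520 for 8 columns, so c = 190 px.
3-column span = 3·190 + 2·10 = 590 px.

590 px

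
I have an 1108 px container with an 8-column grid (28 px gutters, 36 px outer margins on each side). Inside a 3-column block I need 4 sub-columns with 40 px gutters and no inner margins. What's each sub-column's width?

Subtract both margins: 1108 − 2·36 = 1036 px.
1036 − 7·28 = 840; ÷8 gives c = 105 px.
Span of 3: 3·105 + 2·28 = 315 + 56 = 371 px.
371 − 3·40 = 251; ÷4 gives d = 62.75 px.

62.75 px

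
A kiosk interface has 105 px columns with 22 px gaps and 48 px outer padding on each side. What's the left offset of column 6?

683 px

Column 6 starts at margin + 5·(column + gutter) = 48 + 5·127 = 683 px.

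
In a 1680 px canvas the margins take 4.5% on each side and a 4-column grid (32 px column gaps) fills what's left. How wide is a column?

358.2 px

Each margin = 4.5% of 1680 = 75.6 px; content = 1680 − 2·75.6 = 1528.8 px.
1528.8 − 3·32 = 1432.8; ÷4 gives c = 358.2 px.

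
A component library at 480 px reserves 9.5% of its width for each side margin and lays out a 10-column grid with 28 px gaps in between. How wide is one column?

13.68 px

Margins: 9.5% × 480 = 45.6 px each, so content = 480 − 91.2 = 388.8 px.
388.8 − 9·28 = 136.8; ÷10 gives c = 13.68 px.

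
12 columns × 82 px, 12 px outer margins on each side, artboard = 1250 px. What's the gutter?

Subtract both margins: 1250 − 2·12 = 1226 px.
12 columns take 12·82 = 984 px; remaining 242 splits into 11 gutters.
g = 242 / 11 = 22 px.

22 px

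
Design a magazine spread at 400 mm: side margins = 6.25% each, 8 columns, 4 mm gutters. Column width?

Each margin = 6.25% of 400 = 25 mm; content = 400 − 2·25 = 350 mm.
8c + 7·4 = 350 → 8c = 322 → c = 40.25 mm.

40.25 mm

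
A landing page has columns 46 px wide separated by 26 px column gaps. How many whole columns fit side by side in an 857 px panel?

12 columns

k columns need k·46 + (k−1)·26 = k·72 − 26.
k·72 − 26 ≤ 857 → k ≤ 883 / 72 ≈ 12.26, so k = 12.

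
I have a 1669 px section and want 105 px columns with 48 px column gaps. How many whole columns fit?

11 columns

k columns need k·105 + (k−1)·48 = k·153 − 48.
k·153 − 48 ≤ 1669 → k ≤ 1717 / 153 ≈ 11.22, so k = 11.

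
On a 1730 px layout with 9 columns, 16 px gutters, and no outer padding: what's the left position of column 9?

1552 px

9 columns + 8 gutters: 9c + 8·16 = 1730.
9c = 1730 − 128 = 1602, so c = 178 px.
Each column+gutter stride is 194 px; with no margin, 8 of them is 1552 px.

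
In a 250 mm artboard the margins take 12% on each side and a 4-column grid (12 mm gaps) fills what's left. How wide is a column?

Each margin = 12% of 250 = 30 mm; content = 250 − 2·30 = 190 mm.
190 − 3·12 = 154; ÷4 gives c = 38.5 mm.

38.5 mm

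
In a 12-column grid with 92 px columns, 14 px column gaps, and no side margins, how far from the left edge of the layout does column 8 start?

No margin, so column 8 starts at 7·(column + gutter) = 7·106 = 742 px.

742 px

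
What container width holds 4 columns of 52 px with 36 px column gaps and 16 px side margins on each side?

348 px

Container = 2·16 + 4·52 + 3·36 = 32 + 208 + 108 = 348 px.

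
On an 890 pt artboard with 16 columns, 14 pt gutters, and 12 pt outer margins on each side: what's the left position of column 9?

Subtract both margins: 890 − 2·12 = 866 pt.
16 columns + 15 gutters: 16c + 15·14 = 866.
16c = 866 − 210 = 656, so c = 41 pt.
Column 9 starts at margin + 8·(column + gutter) = 12 + 8·55 = 452 pt.

452 pt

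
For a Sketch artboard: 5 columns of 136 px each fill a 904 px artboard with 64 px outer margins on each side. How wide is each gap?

Subtract both margins: 904 − 2·64 = 776 px.
5 columns take 5·136 = 680 px; remaining 96 splits into 4 gaps.
g = 96 / 4 = 24 px.

24 px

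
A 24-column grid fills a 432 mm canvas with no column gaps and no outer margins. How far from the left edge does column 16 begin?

With no column gaps, each column is 432/24 = 18 mm.
Each column+gutter stride is 18 mm; with no margin, 15 of them is 270 mm.

270 mm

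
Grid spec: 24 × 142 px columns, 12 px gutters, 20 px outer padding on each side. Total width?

3724 px

Total width: 2·20 + 24·142 + 23·12 = 3724 px.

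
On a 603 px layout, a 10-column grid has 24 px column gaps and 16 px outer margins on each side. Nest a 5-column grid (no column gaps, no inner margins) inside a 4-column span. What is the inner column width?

42.8 px

Inside the margins: 603 − 32 = 571 px.
10 columns + 9 column gaps: 10c + 9·24 = 571.
10c = 571 − 216 = 355, so c = 35.5 px.
Span of 4: 4·35.5 + 3·24 = 142 + 72 = 214 px.
214 / 5 = 42.8 px per column.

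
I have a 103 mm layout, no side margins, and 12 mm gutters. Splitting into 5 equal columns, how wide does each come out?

11 mm

Subtracting 4 gutters of 12 leaves 55 for 5 columns, so c = 11 mm.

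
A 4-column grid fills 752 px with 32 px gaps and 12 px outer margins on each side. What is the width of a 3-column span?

538 px

Take off 24 px of margins, leaving 728 px.
4c + 3·32 = 728 → 4c = 632 → c = 158 px.
Span of 3: 3·158 + 2·32 = 474 + 64 = 538 px.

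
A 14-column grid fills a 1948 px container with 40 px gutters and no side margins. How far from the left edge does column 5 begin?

568 px

Subtracting 13 gutters of 40 leaves 1428 for 14 columns, so c = 102 px.
No margin, so column 5 starts at 4·(column + gutter) = 4·142 = 568 px.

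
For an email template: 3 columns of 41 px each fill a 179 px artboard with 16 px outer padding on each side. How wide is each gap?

12 px

Subtract both margins: 179 − 2·16 = 147 px.
Columns use 123 px, leaving 24 px across 2 gaps = 12 px each.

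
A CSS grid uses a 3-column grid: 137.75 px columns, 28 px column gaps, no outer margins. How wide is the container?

Total width: 3·137.75 + 2·28 = 469.25 px.

469.25 px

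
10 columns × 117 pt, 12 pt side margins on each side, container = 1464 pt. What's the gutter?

30 pt

Take off 24 pt of margins, leaving 1440 pt.
Columns use 1170 pt, leaving 270 pt across 9 gutters = 30 pt each.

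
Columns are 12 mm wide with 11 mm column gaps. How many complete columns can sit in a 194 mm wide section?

8 columns

8 columns: 8·12 + 7·11 = 173 mm ≤ 194.
9 columns: 196 mm > 194. So 8.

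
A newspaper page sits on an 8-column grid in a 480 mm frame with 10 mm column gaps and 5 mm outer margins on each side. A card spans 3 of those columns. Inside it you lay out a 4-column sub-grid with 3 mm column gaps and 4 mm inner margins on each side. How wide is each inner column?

Take off 10 mm of margins, leaving 470 mm.
Subtracting 7 column gaps of 10 leaves 400 for 8 columns, so c = 50 mm.
3 columns plus 2 column gaps: 150 + 20 = 170 mm.
Inner content = 170 − 2·4 = 162 mm.
4 columns + 3 column gaps: 4d + 3·3 = 162.
4d = 162 − 9 = 153, so d = 38.25 mm.

38.25 mm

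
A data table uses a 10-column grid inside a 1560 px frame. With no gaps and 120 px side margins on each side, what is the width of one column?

132 px

Inside the margins: 1560 − 240 = 1320 px.
1320 / 10 = 132 px per column.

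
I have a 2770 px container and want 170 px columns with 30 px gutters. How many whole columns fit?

Each extra column adds 170 + 30 = 200 px.
(2770 + 30) / 200 = 14.00, so 14 columns fit.

14 columns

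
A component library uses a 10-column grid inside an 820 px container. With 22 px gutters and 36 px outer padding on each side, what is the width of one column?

55 px

Inside the margins: 820 − 72 = 748 px.
10c + 9·22 = 748 → 10c = 550 → c = 55 px.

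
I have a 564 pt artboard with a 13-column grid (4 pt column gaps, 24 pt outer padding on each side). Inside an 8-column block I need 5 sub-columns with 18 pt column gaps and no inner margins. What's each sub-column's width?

48.8 pt

Take off 48 pt of margins, leaving 516 pt.
Subtracting 12 column gaps of 4 leaves 468 for 13 columns, so c = 36 pt.
8-column span = 8·36 + 7·4 = 316 pt.
316 − 4·18 = 244; ÷5 gives d = 48.8 pt.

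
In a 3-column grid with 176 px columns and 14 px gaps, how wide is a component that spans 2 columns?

366 px

Span of 2: 2·176 + 1·14 = 352 + 14 = 366 px.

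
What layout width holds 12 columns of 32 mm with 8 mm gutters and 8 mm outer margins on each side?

488 mm

Layout = 2·8 + 12·32 + 11·8 = 16 + 384 + 88 = 488 mm.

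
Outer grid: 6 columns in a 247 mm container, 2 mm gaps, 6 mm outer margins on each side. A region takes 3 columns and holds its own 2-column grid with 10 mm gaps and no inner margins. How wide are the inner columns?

53.25 mm

Subtract both margins: 247 − 2·6 = 235 mm.
Subtracting 5 gaps of 2 leaves 225 for 6 columns, so c = 37.5 mm.
Span of 3: 3·37.5 + 2·2 = 112.5 + 4 = 116.5 mm.
116.5 − 1·10 = 106.5; ÷2 gives d = 53.25 mm.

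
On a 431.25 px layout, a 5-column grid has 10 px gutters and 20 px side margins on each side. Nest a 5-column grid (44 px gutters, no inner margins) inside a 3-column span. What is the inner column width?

Outer content = 431.25 − 2·20 = 391.25 px.
5c + 4·10 = 391.25 → 5c = 351.25 → c = 70.25 px.
3-column span = 3·70.25 + 2·10 = 230.75 px.
5d + 4·44 = 230.75 → 5d = 54.75 → d = 10.95 px.

10.95 px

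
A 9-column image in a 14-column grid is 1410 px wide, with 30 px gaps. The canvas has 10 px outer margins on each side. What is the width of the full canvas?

2230 px

1410 − 8·30 = 1170; ÷9 gives c = 130 px.
Canvas = 2·10 + 14·130 + 13·30 = 20 + 1820 + 390 = 2230 px.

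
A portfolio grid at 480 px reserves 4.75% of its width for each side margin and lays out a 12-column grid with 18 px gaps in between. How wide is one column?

19.7 px

480 × (1 − 2·4.75%) = 480 × 90.5% = 434.4 px for the columns.
12c + 11·18 = 434.4 → 12c = 236.4 → c = 19.7 px.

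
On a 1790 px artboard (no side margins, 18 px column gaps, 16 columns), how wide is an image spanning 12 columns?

16 columns + 15 column gaps: 16c + 15·18 = 1790.
16c = 1790 − 270 = 1520, so c = 95 px.
Span of 12: 12·95 + 11·18 = 1140 + 198 = 1338 px.

1338 px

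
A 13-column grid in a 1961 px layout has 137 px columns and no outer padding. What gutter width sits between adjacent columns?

Columns use 1781 px, leaving 180 px across 12 gutters = 15 px each.

15 px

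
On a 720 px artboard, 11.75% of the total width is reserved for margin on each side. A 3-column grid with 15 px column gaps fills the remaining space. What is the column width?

173.6 px

Each margin = 11.75% of 720 = 84.6 px; content = 720 − 2·84.6 = 550.8 px.
550.8 − 2·15 = 520.8; ÷3 gives c = 173.6 px.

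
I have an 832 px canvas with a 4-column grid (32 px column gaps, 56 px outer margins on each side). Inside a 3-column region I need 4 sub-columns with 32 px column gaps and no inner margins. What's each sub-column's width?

109 px

Outer content = 832 − 2·56 = 720 px.
4c + 3·32 = 720 → 4c = 624 → c = 156 px.
3-column span = 3·156 + 2·32 = 532 px.
4d + 3·32 = 532 → 4d = 436 → d = 109 px.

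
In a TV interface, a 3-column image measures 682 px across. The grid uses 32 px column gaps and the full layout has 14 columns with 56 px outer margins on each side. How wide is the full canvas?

3412 px

3 columns + 2 column gaps: 3c + 2·32 = 682.
3c = 682 − 64 = 618, so c = 206 px.
Canvas = 2·56 + 14·206 + 13·32 = 112 + 2884 + 416 = 3412 px.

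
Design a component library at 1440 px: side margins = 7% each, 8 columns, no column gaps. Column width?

154.8 px

Margins: 7% × 1440 = 100.8 px each, so content = 1440 − 201.6 = 1238.4 px.
With no column gaps, each column is 1238.4/8 = 154.8 px.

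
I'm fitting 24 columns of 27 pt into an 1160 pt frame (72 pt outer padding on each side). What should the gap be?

16 pt

Content width = 1160 − 2·72 = 1016 pt.
Columns use 648 pt, leaving 368 pt across 23 gaps = 16 pt each.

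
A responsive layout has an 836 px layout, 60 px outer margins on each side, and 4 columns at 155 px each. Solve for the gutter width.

32 px

Content width = 836 − 2·60 = 716 px.
Columns use 620 px, leaving 96 px across 3 gutters = 32 px each.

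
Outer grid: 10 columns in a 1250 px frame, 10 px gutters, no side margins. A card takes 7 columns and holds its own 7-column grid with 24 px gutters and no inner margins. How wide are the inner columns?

104 px

10c + 9·10 = 1250 → 10c = 1160 → c = 116 px.
7 columns plus 6 gutters: 812 + 60 = 872 px.
7 columns + 6 gutters: 7d + 6·24 = 872.
7d = 872 − 144 = 728, so d = 104 px.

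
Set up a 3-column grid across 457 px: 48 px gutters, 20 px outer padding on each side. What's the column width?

Take off 40 px of margins, leaving 417 px.
3c + 2·48 = 417 → 3c = 321 → c = 107 px.

107 px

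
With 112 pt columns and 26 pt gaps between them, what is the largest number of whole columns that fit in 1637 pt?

12 columns

12 columns: 12·112 + 11·26 = 1630 pt ≤ 1637.
13 columns: 1768 pt > 1637. So 12.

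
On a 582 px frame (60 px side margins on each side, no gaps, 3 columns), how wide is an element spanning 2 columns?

Inside the margins: 582 − 120 = 462 px.
462 / 3 = 154 px per column.
With no gaps, 2 columns span 2·154 = 308 px.

308 px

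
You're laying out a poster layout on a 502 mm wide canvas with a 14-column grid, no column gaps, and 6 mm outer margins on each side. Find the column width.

35 mm

Content width = 502 − 2·6 = 490 mm.
With no column gaps, each column is 490/14 = 35 mm.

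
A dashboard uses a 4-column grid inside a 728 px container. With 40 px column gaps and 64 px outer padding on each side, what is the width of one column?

Inside the margins: 728 − 128 = 600 px.
4 columns + 3 column gaps: 4c + 3·40 = 600.
4c = 600 − 120 = 480, so c = 120 px.

120 px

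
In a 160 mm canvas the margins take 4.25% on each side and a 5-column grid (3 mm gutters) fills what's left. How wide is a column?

26.88 mm

Each margin = 4.25% of 160 = 6.8 mm; content = 160 − 2·6.8 = 146.4 mm.
Subtracting 4 gutters of 3 leaves 134.4 for 5 columns, so c = 26.88 mm.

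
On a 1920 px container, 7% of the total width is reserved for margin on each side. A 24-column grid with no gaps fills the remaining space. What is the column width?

68.8 px

Margins: 7% × 1920 = 134.4 px each, so content = 1920 − 268.8 = 1651.2 px.
With no gaps, each column is 1651.2/24 = 68.8 px.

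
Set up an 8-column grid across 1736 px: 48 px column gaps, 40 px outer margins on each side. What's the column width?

Inside the margins: 1736 − 80 = 1656 px.
8 columns + 7 column gaps: 8c + 7·48 = 1656.
8c = 1656 − 336 = 1320, so c = 165 px.

165 px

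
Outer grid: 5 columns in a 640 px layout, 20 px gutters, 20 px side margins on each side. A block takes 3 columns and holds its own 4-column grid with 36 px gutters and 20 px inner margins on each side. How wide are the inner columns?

Take off 40 px of margins, leaving 600 px.
5 columns + 4 gutters: 5c + 4·20 = 600.
5c = 600 − 80 = 520, so c = 104 px.
Span of 3: 3·104 + 2·20 = 312 + 40 = 352 px.
Inner content = 352 − 2·20 = 312 px.
4d + 3·36 = 312 → 4d = 204 → d = 51 px.

51 px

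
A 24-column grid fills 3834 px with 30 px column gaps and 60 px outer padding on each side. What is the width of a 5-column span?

Subtract both margins: 3834 − 2·60 = 3714 px.
Subtracting 23 column gaps of 30 leaves 3024 for 24 columns, so c = 126 px.
Span of 5: 5·126 + 4·30 = 630 + 120 = 750 px.

750 px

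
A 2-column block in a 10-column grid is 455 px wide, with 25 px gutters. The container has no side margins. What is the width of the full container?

2 columns + 1 gutter: 2c + 1·25 = 455.
2c = 455 − 25 = 430, so c = 215 px.
Container = 10·215 + 9·25 = 2150 + 225 = 2375 px.

2375 px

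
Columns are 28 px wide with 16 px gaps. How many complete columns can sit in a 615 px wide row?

14 columns

k columns need k·28 + (k−1)·16 = k·44 − 16.
k·44 − 16 ≤ 615 → k ≤ 631 / 44 ≈ 14.34, so k = 14.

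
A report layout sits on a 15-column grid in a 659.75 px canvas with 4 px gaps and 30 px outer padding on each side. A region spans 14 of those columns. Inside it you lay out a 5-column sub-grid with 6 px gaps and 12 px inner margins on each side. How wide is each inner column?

102.3 px

Subtract both margins: 659.75 − 2·30 = 599.75 px.
15c + 14·4 = 599.75 → 15c = 543.75 → c = 36.25 px.
Span of 14: 14·36.25 + 13·4 = 507.5 + 52 = 559.5 px.
Inner content = 559.5 − 2·12 = 535.5 px.
5d + 4·6 = 535.5 → 5d = 511.5 → d = 102.3 px.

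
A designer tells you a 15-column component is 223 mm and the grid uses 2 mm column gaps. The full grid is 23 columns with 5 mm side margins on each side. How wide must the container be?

Subtracting 14 column gaps of 2 leaves 195 for 15 columns, so c = 13 mm.
Adding margins, columns and gutters: 10 + 299 + 44 = 353 mm.

353 mm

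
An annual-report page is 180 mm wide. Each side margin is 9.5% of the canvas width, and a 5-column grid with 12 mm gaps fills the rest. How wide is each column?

19.56 mm

180 × (1 − 2·9.5%) = 180 × 81% = 145.8 mm for the columns.
5 columns + 4 gaps: 5c + 4·12 = 145.8.
5c = 145.8 − 48 = 97.8, so c = 19.56 mm.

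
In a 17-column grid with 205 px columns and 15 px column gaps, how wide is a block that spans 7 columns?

1525 px

7 columns plus 6 column gaps: 1435 + 90 = 1525 px.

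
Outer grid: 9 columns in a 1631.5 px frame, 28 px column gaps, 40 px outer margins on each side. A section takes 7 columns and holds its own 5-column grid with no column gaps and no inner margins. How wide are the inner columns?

240.1 px

Subtract both margins: 1631.5 − 2·40 = 1551.5 px.
9 columns + 8 column gaps: 9c + 8·28 = 1551.5.
9c = 1551.5 − 224 = 1327.5, so c = 147.5 px.
7-column span = 7·147.5 + 6·28 = 1200.5 px.
5d = 1200.5 → d = 240.1 px.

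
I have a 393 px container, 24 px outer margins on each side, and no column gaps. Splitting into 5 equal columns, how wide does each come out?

Content width = 393 − 2·24 = 345 px.
345 / 5 = 69 px per column.

69 px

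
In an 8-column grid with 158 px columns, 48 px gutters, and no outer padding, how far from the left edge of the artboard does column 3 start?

412 px

Before column 3: 2 columns + 2 gutters.
Offset = 2·(158 + 48) = 2·206 = 412 px.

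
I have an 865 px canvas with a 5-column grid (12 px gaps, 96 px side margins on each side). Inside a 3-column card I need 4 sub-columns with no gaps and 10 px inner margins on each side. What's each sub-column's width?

94.75 px

Take off 192 px of margins, leaving 673 px.
5c + 4·12 = 673 → 5c = 625 → c = 125 px.
Span of 3: 3·125 + 2·12 = 375 + 24 = 399 px.
Inner content = 399 − 2·10 = 379 px.
379 / 4 = 94.75 px per column.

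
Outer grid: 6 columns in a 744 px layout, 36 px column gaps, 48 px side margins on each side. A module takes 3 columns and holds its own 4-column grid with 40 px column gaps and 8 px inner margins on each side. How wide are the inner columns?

Outer content = 744 − 2·48 = 648 px.
6 columns + 5 column gaps: 6c + 5·36 = 648.
6c = 648 − 180 = 468, so c = 78 px.
Span of 3: 3·78 + 2·36 = 234 + 72 = 306 px.
Inner content = 306 − 2·8 = 290 px.
Subtracting 3 column gaps of 40 leaves 170 for 4 columns, so d = 42.5 px.

42.5 px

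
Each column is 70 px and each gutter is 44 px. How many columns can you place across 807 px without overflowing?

7 columns

k columns need k·70 + (k−1)·44 = k·114 − 44.
k·114 − 44 ≤ 807 → k ≤ 851 / 114 ≈ 7.46, so k = 7.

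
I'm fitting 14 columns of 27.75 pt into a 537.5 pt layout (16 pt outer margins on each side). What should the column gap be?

9 pt

Subtract both margins: 537.5 − 2·16 = 505.5 pt.
14·27.75 + 13g = 505.5 → 13g = 117 → g = 9 pt.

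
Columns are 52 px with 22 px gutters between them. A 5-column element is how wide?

348 px

5 columns plus 4 gutters: 260 + 88 = 348 px.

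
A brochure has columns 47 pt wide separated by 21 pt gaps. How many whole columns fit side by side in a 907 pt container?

13 columns: 13·47 + 12·21 = 863 pt ≤ 907.
14 columns: 931 pt > 907. So 13.

13 columns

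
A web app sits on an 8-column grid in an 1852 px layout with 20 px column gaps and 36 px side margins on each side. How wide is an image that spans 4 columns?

Subtract both margins: 1852 − 2·36 = 1780 px.
1780 − 7·20 = 1640; ÷8 gives c = 205 px.
4-column span = 4·205 + 3·20 = 880 px.

880 px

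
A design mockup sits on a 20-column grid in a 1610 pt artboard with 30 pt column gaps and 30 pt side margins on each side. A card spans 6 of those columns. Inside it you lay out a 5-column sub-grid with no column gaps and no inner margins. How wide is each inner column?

88.8 pt

Inside the margins: 1610 − 60 = 1550 pt.
Subtracting 19 column gaps of 30 leaves 980 for 20 columns, so c = 49 pt.
Span of 6: 6·49 + 5·30 = 294 + 150 = 444 pt.
With no column gaps, each column is 444/5 = 88.8 pt.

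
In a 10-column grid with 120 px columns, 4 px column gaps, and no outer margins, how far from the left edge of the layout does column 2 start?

124 px

Each column+gutter stride is 124 px; with no margin, 1 of them is 124 px.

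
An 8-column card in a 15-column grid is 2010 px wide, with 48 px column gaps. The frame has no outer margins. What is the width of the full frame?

3810.75 px

Subtracting 7 column gaps of 48 leaves 1674 for 8 columns, so c = 209.25 px.
Frame = 15·209.25 + 14·48 = 3138.75 + 672 = 3810.75 px.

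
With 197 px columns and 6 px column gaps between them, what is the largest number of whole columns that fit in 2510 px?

12 columns

12 columns: 12·197 + 11·6 = 2430 px ≤ 2510.
13 columns: 2633 px > 2510. So 12.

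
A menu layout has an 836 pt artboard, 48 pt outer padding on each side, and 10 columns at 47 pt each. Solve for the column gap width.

30 pt

Subtract both margins: 836 − 2·48 = 740 pt.
10·47 + 9g = 740 → 9g = 270 → g = 30 pt.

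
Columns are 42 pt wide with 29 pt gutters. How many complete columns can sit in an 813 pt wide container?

11 columns

Each extra column adds 42 + 29 = 71 pt.
(813 + 29) / 71 = 11.86, so 11 columns fit.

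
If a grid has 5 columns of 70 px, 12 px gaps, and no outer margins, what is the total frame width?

398 px

Frame = 5·70 + 4·12 = 350 + 48 = 398 px.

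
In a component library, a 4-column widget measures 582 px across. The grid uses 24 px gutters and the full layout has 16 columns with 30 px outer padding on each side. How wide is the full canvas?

Subtracting 3 gutters of 24 leaves 510 for 4 columns, so c = 127.5 px.
Canvas = 2·30 + 16·127.5 + 15·24 = 60 + 2040 + 360 = 2460 px.

2460 px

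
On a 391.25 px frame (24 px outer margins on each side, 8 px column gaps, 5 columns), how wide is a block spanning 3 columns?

Take off 48 px of margins, leaving 343.25 px.
5 columns + 4 column gaps: 5c + 4·8 = 343.25.
5c = 343.25 − 32 = 311.25, so c = 62.25 px.
3 columns plus 2 column gaps: 186.75 + 16 = 202.75 px.

202.75 px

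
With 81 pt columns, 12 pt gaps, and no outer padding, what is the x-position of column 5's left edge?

372 pt

No margin, so column 5 starts at 4·(column + gutter) = 4·93 = 372 pt.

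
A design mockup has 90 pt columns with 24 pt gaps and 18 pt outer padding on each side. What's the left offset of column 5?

Column 5 starts at margin + 4·(column + gutter) = 18 + 4·114 = 474 pt.

474 pt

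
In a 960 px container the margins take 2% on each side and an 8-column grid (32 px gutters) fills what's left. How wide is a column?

87.2 px

Margins: 2% × 960 = 19.2 px each, so content = 960 − 38.4 = 921.6 px.
8 columns + 7 gutters: 8c + 7·32 = 921.6.
8c = 921.6 − 224 = 697.6, so c = 87.2 px.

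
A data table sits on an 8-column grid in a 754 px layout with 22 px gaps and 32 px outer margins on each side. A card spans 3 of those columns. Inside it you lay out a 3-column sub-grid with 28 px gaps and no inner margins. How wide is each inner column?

Inside the margins: 754 − 64 = 690 px.
8c + 7·22 = 690 → 8c = 536 → c = 67 px.
3 columns plus 2 gaps: 201 + 44 = 245 px.
245 − 2·28 = 189; ÷3 gives d = 63 px.

63 px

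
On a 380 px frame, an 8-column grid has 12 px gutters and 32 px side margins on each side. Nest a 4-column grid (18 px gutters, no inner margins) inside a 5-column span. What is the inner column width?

34.75 px

Inside the margins: 380 − 64 = 316 px.
8c + 7·12 = 316 → 8c = 232 → c = 29 px.
5 columns plus 4 gutters: 145 + 48 = 193 px.
4d + 3·18 = 193 → 4d = 139 → d = 34.75 px.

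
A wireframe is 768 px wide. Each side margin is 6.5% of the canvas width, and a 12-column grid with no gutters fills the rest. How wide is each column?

55.68 px

Each margin = 6.5% of 768 = 49.92 px; content = 768 − 2·49.92 = 668.16 px.
668.16 / 12 = 55.68 px per column.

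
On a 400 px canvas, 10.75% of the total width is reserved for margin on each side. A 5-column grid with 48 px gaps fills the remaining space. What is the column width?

400 × (1 − 2·10.75%) = 400 × 78.5% = 314 px for the columns.
5 columns + 4 gaps: 5c + 4·48 = 314.
5c = 314 − 192 = 122, so c = 24.4 px.

24.4 px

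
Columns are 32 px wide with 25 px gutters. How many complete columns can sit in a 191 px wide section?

k columns need k·32 + (k−1)·25 = k·57 − 25.
k·57 − 25 ≤ 191 → k ≤ 216 / 57 ≈ 3.79, so k = 3.

3 columns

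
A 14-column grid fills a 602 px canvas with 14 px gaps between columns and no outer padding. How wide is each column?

30 px

602 − 13·14 = 420; ÷14 gives c = 30 px.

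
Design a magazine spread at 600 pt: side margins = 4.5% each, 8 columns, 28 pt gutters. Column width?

43.75 pt

Each margin = 4.5% of 600 = 27 pt; content = 600 − 2·27 = 546 pt.
Subtracting 7 gutters of 28 leaves 350 for 8 columns, so c = 43.75 pt.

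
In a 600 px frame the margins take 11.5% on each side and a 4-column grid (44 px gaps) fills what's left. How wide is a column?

82.5 px

Each margin = 11.5% of 600 = 69 px; content = 600 − 2·69 = 462 px.
4c + 3·44 = 462 → 4c = 330 → c = 82.5 px.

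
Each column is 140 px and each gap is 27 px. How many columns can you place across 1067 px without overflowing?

6 columns

6 columns: 6·140 + 5·27 = 975 px ≤ 1067.
7 columns: 1142 px > 1067. So 6.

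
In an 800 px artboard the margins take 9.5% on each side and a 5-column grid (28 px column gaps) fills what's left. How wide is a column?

Each margin = 9.5% of 800 = 76 px; content = 800 − 2·76 = 648 px.
648 − 4·28 = 536; ÷5 gives c = 107.2 px.

107.2 px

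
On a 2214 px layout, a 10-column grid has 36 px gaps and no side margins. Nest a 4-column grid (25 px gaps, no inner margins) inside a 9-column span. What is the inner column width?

10c + 9·36 = 2214 → 10c = 1890 → c = 189 px.
9-column span = 9·189 + 8·36 = 1989 px.
4 columns + 3 gaps: 4d + 3·25 = 1989.
4d = 1989 − 75 = 1914, so d = 478.5 px.

478.5 px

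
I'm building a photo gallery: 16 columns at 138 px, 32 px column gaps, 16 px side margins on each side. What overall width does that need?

2720 px

Adding margins, columns and gutters: 32 + 2208 + 480 = 2720 px.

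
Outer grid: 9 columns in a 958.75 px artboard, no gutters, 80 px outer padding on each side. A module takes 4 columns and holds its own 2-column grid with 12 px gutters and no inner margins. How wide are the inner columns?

171.5 px

Subtract both margins: 958.75 − 2·80 = 798.75 px.
798.75 / 9 = 88.75 px per column.
With no gutters, 4 columns span 4·88.75 = 355 px.
355 − 1·12 = 343; ÷2 gives d = 171.5 px.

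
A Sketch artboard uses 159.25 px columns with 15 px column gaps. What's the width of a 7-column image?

Span of 7: 7·159.25 + 6·15 = 1114.75 + 90 = 1204.75 px.

1204.75 px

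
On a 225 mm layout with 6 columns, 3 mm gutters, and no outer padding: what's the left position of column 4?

114 mm

6 columns + 5 gutters: 6c + 5·3 = 225.
6c = 225 − 15 = 210, so c = 35 mm.
No margin, so column 4 starts at 3·(column + gutter) = 3·38 = 114 mm.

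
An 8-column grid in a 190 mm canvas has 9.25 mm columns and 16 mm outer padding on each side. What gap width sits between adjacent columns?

12 mm

Subtract both margins: 190 − 2·16 = 158 mm.
8·9.25 + 7g = 158 → 7g = 84 → g = 12 mm.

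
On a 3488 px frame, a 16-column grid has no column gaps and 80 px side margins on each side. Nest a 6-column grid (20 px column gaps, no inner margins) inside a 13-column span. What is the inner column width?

Take off 160 px of margins, leaving 3328 px.
16c = 3328 → c = 208 px.
13-column span = 13·208 = 2704 px.
Subtracting 5 column gaps of 20 leaves 2604 for 6 columns, so d = 434 px.

434 px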